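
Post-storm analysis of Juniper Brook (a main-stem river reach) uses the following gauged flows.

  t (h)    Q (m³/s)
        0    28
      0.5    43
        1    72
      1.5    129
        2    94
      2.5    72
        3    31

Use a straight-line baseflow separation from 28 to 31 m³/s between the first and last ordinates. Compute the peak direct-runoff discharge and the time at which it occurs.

Subtracting baseflow gives direct-runoff ordinates: 0.00, 14.50, 43.00, 99.50, 64.00, 41.50, 0.00 m³/s.
The maximum is 99.50 m³/s, occurring at the reading for t = 1.5 h.

Q_p = 99.50 m³/s at t = 1.5 h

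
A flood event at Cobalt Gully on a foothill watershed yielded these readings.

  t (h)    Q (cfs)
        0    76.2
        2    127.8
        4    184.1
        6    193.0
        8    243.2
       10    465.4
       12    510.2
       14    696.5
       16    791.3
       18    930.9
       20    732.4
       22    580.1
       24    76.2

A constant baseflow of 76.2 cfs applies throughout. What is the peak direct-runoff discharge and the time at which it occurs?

Subtracting baseflow gives direct-runoff ordinates: 0.0, 51.6, 107.9, 116.8, 167.0, 389.2, 434.0, 620.3, 715.1, 854.7, 656.2, 503.9, 0.0 cfs.
The maximum is 854.7 cfs, occurring at the reading for t = 18 h.

Q_p = 854.7 cfs at t = 18 h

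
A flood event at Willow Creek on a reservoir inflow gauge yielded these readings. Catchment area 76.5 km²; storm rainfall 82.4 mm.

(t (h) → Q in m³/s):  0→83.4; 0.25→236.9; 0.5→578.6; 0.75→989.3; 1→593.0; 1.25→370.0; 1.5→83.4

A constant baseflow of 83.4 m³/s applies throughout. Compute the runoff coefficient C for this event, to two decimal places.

C ≈ 0.34

ΣQ_DR = 2351 m³/s; V = ΣQ_DR·Δt = 2.116 × 10^6 m³.
Runoff depth d = V / A = 27.66 mm.
C = d / P = 27.66 / 82.4 = 0.34.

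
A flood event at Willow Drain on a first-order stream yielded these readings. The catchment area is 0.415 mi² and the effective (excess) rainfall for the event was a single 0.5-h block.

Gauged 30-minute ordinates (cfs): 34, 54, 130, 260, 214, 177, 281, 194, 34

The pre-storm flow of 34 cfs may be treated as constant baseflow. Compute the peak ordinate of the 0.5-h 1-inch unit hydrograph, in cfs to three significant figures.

U_p ≈ 123 cfs

Direct runoff: 0.0, 20.0, 96.0, 226.0, 180.0, 143.0, 247.0, 160.0, 0.0 cfs; ΣQ_DR = 1072 cfs, peak = 247.0 cfs.
Runoff depth d = ΣQ_DR·Δt / A = 1072 × 1800 / (0.415 mi²) = 2.001 in.
The 1-inch UH is the DRH scaled by (1 in)/d, so U_p = 247.0 × 1/2.001 = 123 cfs.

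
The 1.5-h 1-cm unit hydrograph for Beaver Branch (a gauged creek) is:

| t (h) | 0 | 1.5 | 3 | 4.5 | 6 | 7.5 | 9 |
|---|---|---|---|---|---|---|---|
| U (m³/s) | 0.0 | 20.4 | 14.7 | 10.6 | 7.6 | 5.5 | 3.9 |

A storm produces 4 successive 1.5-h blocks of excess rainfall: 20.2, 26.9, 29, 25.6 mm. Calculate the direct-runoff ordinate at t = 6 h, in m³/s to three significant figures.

By discrete convolution, Q_j = Σ (P_i / 10 mm) · U_{j−i}.
At t = 6 h (j=4): Q = (20.2/10)·7.6 + (26.9/10)·10.6 + (29/10)·14.7 + (25.6/10)·20.4 = 139 m³/s.

Q ≈ 139 m³/s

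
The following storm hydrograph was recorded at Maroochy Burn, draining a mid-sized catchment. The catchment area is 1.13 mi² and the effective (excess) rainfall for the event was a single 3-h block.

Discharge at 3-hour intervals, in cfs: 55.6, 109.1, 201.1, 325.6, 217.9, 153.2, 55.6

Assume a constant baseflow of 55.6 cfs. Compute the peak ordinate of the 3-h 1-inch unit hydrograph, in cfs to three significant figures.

U_p ≈ 90.0 cfs

Direct runoff: 0.0, 53.5, 145.5, 270.0, 162.3, 97.6, 0.0 cfs; ΣQ_DR = 728.9 cfs, peak = 270.0 cfs.
Runoff depth d = ΣQ_DR·Δt / A = 728.9 × 10800 / (1.13 mi²) = 2.999 in.
The 1-inch UH is the DRH scaled by (1 in)/d, so U_p = 270.0 × 1/2.999 = 90.0 cfs.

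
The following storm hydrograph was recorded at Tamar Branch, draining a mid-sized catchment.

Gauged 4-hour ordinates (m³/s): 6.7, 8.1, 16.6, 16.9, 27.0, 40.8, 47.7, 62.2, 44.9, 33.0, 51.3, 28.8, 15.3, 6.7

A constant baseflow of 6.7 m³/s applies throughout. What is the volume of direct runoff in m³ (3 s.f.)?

V ≈ 4.50 × 10^6 m³

Direct-runoff ordinates (Q − Q_b): 0.0, 1.4, 9.9, 10.2, 20.3, 34.1, 41.0, 55.5, 38.2, 26.3, 44.6, 22.1, 8.6, 0.0 m³/s.
ΣQ_DR = 312.2 m³/s.
With Δt = 4 h = 14400 s, V = ΣQ_DR · Δt = 312.2 × 14400 = 4.50 × 10^6 m³.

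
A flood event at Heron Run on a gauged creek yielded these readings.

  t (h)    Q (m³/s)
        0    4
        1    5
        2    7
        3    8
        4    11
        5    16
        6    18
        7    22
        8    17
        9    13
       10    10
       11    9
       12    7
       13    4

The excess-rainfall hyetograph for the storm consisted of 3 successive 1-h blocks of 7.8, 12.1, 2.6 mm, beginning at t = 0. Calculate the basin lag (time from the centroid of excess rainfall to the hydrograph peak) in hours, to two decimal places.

Centroid of excess rainfall: t_c = Σ P_i·t̄_i / ΣP_i = 1.2689 h (block centres at 0.5, 1.5, 2.5 h).
Hydrograph peak occurs at t = 7 h, so basin lag t_L = 7 − 1.2689 = 5.73 h.

t_L ≈ 5.73 h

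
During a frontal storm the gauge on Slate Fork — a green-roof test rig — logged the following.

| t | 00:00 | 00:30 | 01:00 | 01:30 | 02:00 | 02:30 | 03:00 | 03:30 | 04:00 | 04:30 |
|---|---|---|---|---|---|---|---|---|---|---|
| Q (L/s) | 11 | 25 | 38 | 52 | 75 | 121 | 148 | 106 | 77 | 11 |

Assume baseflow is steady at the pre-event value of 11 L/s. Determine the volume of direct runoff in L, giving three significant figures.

V ≈ 9.97 × 10^5 L

Direct-runoff ordinates (Q − Q_b): 0.0, 14.0, 27.0, 41.0, 64.0, 110.0, 137.0, 95.0, 66.0, 0.0 L/s.
ΣQ_DR = 554.0 L/s.
With Δt = 0.5 h = 1800 s, V = ΣQ_DR · Δt = 554.0 × 1800 = 9.97 × 10^5 L.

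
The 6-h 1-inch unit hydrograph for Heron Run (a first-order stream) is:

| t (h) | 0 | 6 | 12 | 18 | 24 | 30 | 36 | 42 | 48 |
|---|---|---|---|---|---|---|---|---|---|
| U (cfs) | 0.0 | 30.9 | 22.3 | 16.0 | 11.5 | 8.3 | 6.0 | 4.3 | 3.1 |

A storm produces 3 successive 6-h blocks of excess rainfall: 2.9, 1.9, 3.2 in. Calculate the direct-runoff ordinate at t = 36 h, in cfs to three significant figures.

Q ≈ 70.0 cfs

By discrete convolution, Q_j = Σ (P_i / 1 in) · U_{j−i}.
At t = 36 h (j=6): Q = (2.9/1)·6.0 + (1.9/1)·8.3 + (3.2/1)·11.5 = 70.0 cfs.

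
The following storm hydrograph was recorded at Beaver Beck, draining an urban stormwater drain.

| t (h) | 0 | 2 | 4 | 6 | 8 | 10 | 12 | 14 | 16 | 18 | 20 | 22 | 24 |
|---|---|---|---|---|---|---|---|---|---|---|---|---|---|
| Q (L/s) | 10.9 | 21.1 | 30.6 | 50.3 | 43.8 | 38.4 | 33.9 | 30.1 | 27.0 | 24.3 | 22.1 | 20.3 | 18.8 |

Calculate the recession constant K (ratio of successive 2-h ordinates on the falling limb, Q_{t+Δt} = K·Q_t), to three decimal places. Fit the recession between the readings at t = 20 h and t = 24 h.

K ≈ 0.922

Using the recession-limb readings at t = 20 h and t = 24 h: Q falls from 22.1 to 18.8 L/s over 2 intervals.
K = (Q₂/Q₁)^(1/2) = (18.8/22.1)^(1/2) = 0.922.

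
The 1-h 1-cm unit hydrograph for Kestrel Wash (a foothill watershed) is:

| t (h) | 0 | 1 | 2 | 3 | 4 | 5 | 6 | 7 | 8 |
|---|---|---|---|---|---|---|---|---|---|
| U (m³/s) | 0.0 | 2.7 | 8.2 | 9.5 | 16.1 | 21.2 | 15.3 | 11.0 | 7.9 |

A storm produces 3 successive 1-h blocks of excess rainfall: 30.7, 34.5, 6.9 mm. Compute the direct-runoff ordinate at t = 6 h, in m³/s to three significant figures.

By discrete convolution, Q_j = Σ (P_i / 10 mm) · U_{j−i}.
At t = 6 h (j=6): Q = (30.7/10)·15.3 + (34.5/10)·21.2 + (6.9/10)·16.1 = 131 m³/s.

Q ≈ 131 m³/s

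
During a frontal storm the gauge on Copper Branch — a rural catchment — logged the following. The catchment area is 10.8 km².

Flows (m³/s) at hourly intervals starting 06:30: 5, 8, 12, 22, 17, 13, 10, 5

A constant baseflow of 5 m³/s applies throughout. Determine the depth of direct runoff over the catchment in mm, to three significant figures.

Direct runoff: 0.0, 3.0, 7.0, 17.0, 12.0, 8.0, 5.0, 0.0 m³/s; ΣQ_DR = 52.00 m³/s.
V = ΣQ_DR · Δt = 52.00 × 3600 s = 1.872 × 10^5 m³.
Over A = 10.8 km², depth = V / A = 17.3 mm.

d ≈ 17.3 mm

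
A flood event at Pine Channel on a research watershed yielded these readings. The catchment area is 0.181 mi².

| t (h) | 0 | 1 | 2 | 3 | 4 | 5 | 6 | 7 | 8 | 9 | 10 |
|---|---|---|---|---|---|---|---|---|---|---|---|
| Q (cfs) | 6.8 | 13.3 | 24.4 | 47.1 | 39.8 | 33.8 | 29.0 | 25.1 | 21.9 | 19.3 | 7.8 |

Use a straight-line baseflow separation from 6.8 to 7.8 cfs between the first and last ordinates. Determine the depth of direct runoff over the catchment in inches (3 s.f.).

d ≈ 1.61 in

Direct runoff: 0.00, 6.40, 17.40, 40.00, 32.60, 26.50, 21.60, 17.60, 14.30, 11.60, 0.00 cfs; ΣQ_DR = 188.0 cfs.
V = ΣQ_DR · Δt = 188.0 × 3600 s = 6.768 × 10^5 ft³.
Over A = 0.181 mi², depth = V / A = 1.61 in.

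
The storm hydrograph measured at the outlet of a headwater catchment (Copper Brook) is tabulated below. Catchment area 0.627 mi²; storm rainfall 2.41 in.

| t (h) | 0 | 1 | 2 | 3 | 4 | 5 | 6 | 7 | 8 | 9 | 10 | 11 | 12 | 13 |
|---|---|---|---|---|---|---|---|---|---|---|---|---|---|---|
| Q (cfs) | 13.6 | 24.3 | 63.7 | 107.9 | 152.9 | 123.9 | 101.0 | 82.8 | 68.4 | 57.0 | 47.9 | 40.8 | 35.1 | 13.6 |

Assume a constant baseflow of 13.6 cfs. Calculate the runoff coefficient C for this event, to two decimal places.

C ≈ 0.76

ΣQ_DR = 742.5 cfs; V = ΣQ_DR·Δt = 2.673 × 10^6 ft³.
Runoff depth d = V / A = 1.835 in.
C = d / P = 1.835 / 2.41 = 0.76.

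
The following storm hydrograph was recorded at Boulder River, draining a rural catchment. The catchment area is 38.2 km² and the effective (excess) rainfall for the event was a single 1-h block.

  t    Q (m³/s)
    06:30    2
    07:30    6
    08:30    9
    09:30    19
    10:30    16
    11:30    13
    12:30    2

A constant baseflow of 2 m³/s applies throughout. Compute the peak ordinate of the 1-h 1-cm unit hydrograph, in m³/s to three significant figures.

Direct runoff: 0.0, 4.0, 7.0, 17.0, 14.0, 11.0, 0.0 m³/s; ΣQ_DR = 53.00 m³/s, peak = 17.0 m³/s.
Runoff depth d = ΣQ_DR·Δt / A = 53.00 × 3600 / (38.2 km²) = 4.995 mm.
The 1-cm UH is the DRH scaled by (10 mm)/d, so U_p = 17.0 × 10/4.995 = 34.0 m³/s.

U_p ≈ 34.0 m³/s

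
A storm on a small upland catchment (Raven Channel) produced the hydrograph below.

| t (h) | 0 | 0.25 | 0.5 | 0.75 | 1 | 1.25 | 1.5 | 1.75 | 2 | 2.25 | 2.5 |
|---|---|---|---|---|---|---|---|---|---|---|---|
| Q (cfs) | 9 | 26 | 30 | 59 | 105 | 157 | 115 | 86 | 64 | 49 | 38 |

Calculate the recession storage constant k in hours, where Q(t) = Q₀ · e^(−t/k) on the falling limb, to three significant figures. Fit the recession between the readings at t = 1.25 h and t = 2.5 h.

k ≈ 0.881 h

On the falling limb, Q drops from 157 to 38 cfs between t = 1.25 h and t = 2.5 h (Δt = 1.25 h).
k = −Δt / ln(Q₂/Q₁) = −1.25 / ln(38/157) = 0.881 h.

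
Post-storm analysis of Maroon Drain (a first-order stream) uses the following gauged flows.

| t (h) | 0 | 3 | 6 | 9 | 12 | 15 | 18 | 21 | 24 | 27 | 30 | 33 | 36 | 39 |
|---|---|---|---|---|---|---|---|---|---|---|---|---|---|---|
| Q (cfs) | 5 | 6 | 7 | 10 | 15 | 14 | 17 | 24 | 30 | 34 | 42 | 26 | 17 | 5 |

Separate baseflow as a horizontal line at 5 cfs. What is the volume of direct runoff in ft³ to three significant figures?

Direct-runoff ordinates (Q − Q_b): 0.0, 1.0, 2.0, 5.0, 10.0, 9.0, 12.0, 19.0, 25.0, 29.0, 37.0, 21.0, 12.0, 0.0 cfs.
ΣQ_DR = 182.0 cfs.
With Δt = 3 h = 10800 s, V = ΣQ_DR · Δt = 182.0 × 10800 = 1.97 × 10^6 ft³.

V ≈ 1.97 × 10^6 ft³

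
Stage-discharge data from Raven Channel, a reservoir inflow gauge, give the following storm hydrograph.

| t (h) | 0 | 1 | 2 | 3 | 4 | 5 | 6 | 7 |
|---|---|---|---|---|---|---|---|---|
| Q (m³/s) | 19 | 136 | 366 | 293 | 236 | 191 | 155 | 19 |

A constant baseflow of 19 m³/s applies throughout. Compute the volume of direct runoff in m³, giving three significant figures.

V ≈ 4.55 × 10^6 m³

Direct-runoff ordinates (Q − Q_b): 0.0, 117.0, 347.0, 274.0, 217.0, 172.0, 136.0, 0.0 m³/s.
ΣQ_DR = 1263 m³/s.
With Δt = 1 h = 3600 s, V = ΣQ_DR · Δt = 1263 × 3600 = 4.55 × 10^6 m³.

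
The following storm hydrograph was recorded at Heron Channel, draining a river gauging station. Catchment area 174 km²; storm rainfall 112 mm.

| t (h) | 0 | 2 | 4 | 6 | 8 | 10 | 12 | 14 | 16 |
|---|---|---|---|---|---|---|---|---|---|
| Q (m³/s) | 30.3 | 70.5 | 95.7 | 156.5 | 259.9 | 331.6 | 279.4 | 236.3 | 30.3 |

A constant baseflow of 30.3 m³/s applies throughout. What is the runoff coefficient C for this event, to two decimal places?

ΣQ_DR = 1218 m³/s; V = ΣQ_DR·Δt = 8.768 × 10^6 m³.
Runoff depth d = V / A = 50.39 mm.
C = d / P = 50.39 / 112 = 0.45.

C ≈ 0.45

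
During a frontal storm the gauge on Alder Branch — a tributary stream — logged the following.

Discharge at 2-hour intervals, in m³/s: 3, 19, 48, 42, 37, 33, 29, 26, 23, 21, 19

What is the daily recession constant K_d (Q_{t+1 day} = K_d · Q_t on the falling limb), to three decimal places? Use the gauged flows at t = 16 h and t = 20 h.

K_d ≈ 0.318

Between t = 16 h and t = 20 h the flow falls from 23 to 19 m³/s over 2×2 h = 4 h.
Per-interval ratio K = (19/23)^(1/2) = 0.9089; K_d = K^(24/2) = 0.318.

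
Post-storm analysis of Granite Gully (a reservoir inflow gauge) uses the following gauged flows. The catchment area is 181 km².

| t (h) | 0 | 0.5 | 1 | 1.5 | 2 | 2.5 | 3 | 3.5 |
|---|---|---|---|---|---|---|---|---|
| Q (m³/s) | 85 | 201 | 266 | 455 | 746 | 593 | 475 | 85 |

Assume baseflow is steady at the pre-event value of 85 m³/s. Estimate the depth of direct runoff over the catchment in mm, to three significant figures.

d ≈ 22.1 mm

Direct runoff: 0.0, 116.0, 181.0, 370.0, 661.0, 508.0, 390.0, 0.0 m³/s; ΣQ_DR = 2226 m³/s.
V = ΣQ_DR · Δt = 2226 × 1800 s = 4.007 × 10^6 m³.
Over A = 181 km², depth = V / A = 22.1 mm.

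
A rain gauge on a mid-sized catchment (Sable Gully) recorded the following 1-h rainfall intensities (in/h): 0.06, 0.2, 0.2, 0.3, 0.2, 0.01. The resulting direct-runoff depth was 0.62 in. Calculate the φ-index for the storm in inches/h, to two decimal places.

φ ≈ 0.07 in/h

Only the 4 blocks with intensity above φ contribute runoff: 0.2, 0.2, 0.3, 0.2 in/h.
Σ(I−φ)·Δt = d  ⇒  (0.2+0.2+0.3+0.2 − 4φ)·1 = 0.62
φ = (0.9000 − 0.62/1) / 4 = 0.07 in/h.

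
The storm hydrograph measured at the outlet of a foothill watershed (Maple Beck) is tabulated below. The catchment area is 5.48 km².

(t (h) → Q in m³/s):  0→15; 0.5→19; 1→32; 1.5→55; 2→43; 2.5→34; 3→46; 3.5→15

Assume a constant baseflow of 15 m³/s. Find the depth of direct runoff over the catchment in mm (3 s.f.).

Direct runoff: 0.0, 4.0, 17.0, 40.0, 28.0, 19.0, 31.0, 0.0 m³/s; ΣQ_DR = 139.0 m³/s.
V = ΣQ_DR · Δt = 139.0 × 1800 s = 2.502 × 10^5 m³.
Over A = 5.48 km², depth = V / A = 45.7 mm.

d ≈ 45.7 mm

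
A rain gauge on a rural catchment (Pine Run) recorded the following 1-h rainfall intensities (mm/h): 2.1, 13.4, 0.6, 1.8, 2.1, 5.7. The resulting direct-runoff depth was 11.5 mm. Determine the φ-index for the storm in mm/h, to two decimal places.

Only the 2 blocks with intensity above φ contribute runoff: 13.4, 5.7 mm/h.
Σ(I−φ)·Δt = d  ⇒  (13.4+5.7 − 2φ)·1 = 11.5
φ = (19.10 − 11.5/1) / 2 = 3.80 mm/h.

φ ≈ 3.80 mm/h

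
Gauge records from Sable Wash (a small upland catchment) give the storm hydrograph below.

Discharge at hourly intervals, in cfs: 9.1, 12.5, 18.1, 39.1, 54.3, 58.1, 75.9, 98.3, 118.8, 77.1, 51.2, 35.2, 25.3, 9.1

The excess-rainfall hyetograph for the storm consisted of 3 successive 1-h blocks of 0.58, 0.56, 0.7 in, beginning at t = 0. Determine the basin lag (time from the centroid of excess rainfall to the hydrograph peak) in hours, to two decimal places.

t_L ≈ 6.43 h

Centroid of excess rainfall: t_c = Σ P_i·t̄_i / ΣP_i = 1.5652 h (block centres at 0.5, 1.5, 2.5 h).
Hydrograph peak occurs at t = 8 h, so basin lag t_L = 8 − 1.5652 = 6.43 h.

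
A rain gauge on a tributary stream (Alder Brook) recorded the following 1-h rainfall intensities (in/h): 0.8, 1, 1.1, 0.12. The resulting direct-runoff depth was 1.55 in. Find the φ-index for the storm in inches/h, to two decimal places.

φ ≈ 0.45 in/h

Only the 3 blocks with intensity above φ contribute runoff: 0.8, 1, 1.1 in/h.
Σ(I−φ)·Δt = d  ⇒  (0.8+1+1.1 − 3φ)·1 = 1.55
φ = (2.900 − 1.55/1) / 3 = 0.45 in/h.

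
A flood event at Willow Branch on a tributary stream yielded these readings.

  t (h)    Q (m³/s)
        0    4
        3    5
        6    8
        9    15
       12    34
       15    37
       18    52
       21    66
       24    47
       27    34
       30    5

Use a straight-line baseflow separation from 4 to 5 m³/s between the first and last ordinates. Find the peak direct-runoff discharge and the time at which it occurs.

Q_p = 61.30 m³/s at t = 21 h

Subtracting baseflow gives direct-runoff ordinates: 0.00, 0.90, 3.80, 10.70, 29.60, 32.50, 47.40, 61.30, 42.20, 29.10, 0.00 m³/s.
The maximum is 61.30 m³/s, occurring at the reading for t = 21 h.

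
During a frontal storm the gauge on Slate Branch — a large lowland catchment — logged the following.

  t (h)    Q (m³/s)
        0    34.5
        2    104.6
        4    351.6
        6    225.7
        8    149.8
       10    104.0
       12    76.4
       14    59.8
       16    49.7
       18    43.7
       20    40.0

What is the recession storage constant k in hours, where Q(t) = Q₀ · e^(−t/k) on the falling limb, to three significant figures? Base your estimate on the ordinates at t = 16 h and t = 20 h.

k ≈ 18.4 h

On the falling limb, Q drops from 49.7 to 40.0 m³/s between t = 16 h and t = 20 h (Δt = 4 h).
k = −Δt / ln(Q₂/Q₁) = −4 / ln(40.0/49.7) = 18.4 h.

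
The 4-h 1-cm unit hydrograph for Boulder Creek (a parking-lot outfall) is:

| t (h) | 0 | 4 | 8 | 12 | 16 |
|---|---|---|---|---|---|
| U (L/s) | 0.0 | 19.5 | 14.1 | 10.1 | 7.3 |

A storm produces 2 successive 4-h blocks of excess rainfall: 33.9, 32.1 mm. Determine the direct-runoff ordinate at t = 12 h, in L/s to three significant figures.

By discrete convolution, Q_j = Σ (P_i / 10 mm) · U_{j−i}.
At t = 12 h (j=3): Q = (33.9/10)·10.1 + (32.1/10)·14.1 = 79.5 L/s.

Q ≈ 79.5 L/s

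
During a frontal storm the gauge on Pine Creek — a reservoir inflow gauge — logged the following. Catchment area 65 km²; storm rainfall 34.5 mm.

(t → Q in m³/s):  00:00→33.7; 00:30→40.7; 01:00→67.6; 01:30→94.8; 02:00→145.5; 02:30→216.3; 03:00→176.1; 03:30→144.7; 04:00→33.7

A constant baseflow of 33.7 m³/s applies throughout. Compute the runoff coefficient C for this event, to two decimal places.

ΣQ_DR = 649.8 m³/s; V = ΣQ_DR·Δt = 1.170 × 10^6 m³.
Runoff depth d = V / A = 17.99 mm.
C = d / P = 17.99 / 34.5 = 0.52.

C ≈ 0.52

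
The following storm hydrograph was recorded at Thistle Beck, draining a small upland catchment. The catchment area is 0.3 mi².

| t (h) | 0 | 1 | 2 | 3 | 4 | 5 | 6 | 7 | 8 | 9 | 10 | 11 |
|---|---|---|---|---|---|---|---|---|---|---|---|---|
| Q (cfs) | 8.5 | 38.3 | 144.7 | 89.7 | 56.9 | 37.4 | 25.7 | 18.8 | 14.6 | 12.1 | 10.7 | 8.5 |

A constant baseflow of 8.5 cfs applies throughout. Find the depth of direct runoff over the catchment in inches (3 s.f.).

Direct runoff: 0.0, 29.8, 136.2, 81.2, 48.4, 28.9, 17.2, 10.3, 6.1, 3.6, 2.2, 0.0 cfs; ΣQ_DR = 363.9 cfs.
V = ΣQ_DR · Δt = 363.9 × 3600 s = 1.310 × 10^6 ft³.
Over A = 0.3 mi², depth = V / A = 1.88 in.

d ≈ 1.88 in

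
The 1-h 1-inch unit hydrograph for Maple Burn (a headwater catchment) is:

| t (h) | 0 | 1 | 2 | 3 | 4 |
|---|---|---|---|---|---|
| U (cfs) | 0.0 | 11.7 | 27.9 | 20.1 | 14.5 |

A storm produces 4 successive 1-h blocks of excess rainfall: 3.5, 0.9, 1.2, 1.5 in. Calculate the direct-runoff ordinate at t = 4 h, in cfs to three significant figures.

Q ≈ 120 cfs

By discrete convolution, Q_j = Σ (P_i / 1 in) · U_{j−i}.
At t = 4 h (j=4): Q = (3.5/1)·14.5 + (0.9/1)·20.1 + (1.2/1)·27.9 + (1.5/1)·11.7 = 120 cfs.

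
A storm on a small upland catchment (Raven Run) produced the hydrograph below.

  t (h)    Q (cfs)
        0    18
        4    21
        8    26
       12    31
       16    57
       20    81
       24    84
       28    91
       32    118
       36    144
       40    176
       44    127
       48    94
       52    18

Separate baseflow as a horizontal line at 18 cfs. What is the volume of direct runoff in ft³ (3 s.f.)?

V ≈ 1.20 × 10^7 ft³

Direct-runoff ordinates (Q − Q_b): 0.0, 3.0, 8.0, 13.0, 39.0, 63.0, 66.0, 73.0, 100.0, 126.0, 158.0, 109.0, 76.0, 0.0 cfs.
ΣQ_DR = 834.0 cfs.
With Δt = 4 h = 14400 s, V = ΣQ_DR · Δt = 834.0 × 14400 = 1.20 × 10^7 ft³.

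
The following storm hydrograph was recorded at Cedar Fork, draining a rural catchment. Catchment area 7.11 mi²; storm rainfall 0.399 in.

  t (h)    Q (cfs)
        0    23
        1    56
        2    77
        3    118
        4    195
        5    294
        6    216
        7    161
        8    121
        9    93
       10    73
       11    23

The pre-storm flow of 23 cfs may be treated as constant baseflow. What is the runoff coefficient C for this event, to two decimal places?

C ≈ 0.64

ΣQ_DR = 1174 cfs; V = ΣQ_DR·Δt = 4.226 × 10^6 ft³.
Runoff depth d = V / A = 0.2559 in.
C = d / P = 0.2559 / 0.399 = 0.64.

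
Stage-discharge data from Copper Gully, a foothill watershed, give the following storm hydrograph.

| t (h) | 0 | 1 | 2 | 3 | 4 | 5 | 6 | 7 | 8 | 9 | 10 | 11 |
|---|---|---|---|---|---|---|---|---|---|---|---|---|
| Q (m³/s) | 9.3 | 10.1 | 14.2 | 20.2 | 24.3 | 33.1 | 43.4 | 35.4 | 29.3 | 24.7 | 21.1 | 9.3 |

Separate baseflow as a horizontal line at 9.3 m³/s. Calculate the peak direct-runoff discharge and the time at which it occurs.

Subtracting baseflow gives direct-runoff ordinates: 0.0, 0.8, 4.9, 10.9, 15.0, 23.8, 34.1, 26.1, 20.0, 15.4, 11.8, 0.0 m³/s.
The maximum is 34.1 m³/s, occurring at the reading for t = 6 h.

Q_p = 34.1 m³/s at t = 6 h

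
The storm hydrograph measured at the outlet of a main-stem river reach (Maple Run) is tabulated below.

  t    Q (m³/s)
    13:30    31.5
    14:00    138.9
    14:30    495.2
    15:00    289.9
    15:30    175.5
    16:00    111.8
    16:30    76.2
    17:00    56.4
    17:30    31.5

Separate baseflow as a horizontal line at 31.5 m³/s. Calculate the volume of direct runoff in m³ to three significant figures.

Direct-runoff ordinates (Q − Q_b): 0.0, 107.4, 463.7, 258.4, 144.0, 80.3, 44.7, 24.9, 0.0 m³/s.
ΣQ_DR = 1123 m³/s.
With Δt = 0.5 h = 1800 s, V = ΣQ_DR · Δt = 1123 × 1800 = 2.02 × 10^6 m³.

V ≈ 2.02 × 10^6 m³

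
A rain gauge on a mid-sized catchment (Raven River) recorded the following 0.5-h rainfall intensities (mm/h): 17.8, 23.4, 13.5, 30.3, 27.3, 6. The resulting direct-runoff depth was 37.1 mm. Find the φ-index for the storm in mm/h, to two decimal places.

Only the 5 blocks with intensity above φ contribute runoff: 17.8, 23.4, 13.5, 30.3, 27.3 mm/h.
Σ(I−φ)·Δt = d  ⇒  (17.8+23.4+13.5+30.3+27.3 − 5φ)·0.5 = 37.1
φ = (112.3 − 37.1/0.5) / 5 = 7.62 mm/h.

φ ≈ 7.62 mm/h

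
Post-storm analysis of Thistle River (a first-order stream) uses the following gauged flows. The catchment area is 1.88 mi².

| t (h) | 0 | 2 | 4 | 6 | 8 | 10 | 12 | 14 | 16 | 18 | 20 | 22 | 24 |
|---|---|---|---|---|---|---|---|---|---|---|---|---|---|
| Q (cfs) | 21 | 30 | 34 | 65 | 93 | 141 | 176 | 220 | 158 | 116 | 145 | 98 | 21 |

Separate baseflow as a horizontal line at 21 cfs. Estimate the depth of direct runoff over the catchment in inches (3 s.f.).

Direct runoff: 0.0, 9.0, 13.0, 44.0, 72.0, 120.0, 155.0, 199.0, 137.0, 95.0, 124.0, 77.0, 0.0 cfs; ΣQ_DR = 1045 cfs.
V = ΣQ_DR · Δt = 1045 × 7200 s = 7.524 × 10^6 ft³.
Over A = 1.88 mi², depth = V / A = 1.72 in.

d ≈ 1.72 in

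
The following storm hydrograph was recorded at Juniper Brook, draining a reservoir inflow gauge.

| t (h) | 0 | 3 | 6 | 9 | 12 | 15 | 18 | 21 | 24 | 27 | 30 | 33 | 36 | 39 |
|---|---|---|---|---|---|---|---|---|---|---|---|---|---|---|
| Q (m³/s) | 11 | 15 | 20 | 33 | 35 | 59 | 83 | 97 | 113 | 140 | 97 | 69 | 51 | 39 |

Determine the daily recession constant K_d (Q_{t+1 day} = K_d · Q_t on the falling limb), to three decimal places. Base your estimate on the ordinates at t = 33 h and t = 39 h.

K_d ≈ 0.102

Between t = 33 h and t = 39 h the flow falls from 69 to 39 m³/s over 2×3 h = 6 h.
Per-interval ratio K = (39/69)^(1/2) = 0.7518; K_d = K^(24/3) = 0.102.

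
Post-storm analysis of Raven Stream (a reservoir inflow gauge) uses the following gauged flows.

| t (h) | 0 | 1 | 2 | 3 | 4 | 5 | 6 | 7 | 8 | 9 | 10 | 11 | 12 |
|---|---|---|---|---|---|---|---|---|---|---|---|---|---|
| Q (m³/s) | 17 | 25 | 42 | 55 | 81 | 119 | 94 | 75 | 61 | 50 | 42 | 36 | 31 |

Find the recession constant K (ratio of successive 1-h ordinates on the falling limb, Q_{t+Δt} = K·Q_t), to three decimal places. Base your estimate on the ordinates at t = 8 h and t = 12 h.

K ≈ 0.844

Using the recession-limb readings at t = 8 h and t = 12 h: Q falls from 61 to 31 m³/s over 4 intervals.
K = (Q₂/Q₁)^(1/4) = (31/61)^(1/4) = 0.844.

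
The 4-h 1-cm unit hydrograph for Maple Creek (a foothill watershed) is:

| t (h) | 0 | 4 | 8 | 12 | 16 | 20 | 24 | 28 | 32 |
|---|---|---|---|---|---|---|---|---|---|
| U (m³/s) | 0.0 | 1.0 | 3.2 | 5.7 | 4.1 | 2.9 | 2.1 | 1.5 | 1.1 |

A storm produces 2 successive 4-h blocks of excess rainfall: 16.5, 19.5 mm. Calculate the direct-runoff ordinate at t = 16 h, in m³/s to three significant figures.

Q ≈ 17.9 m³/s

By discrete convolution, Q_j = Σ (P_i / 10 mm) · U_{j−i}.
At t = 16 h (j=4): Q = (16.5/10)·4.1 + (19.5/10)·5.7 = 17.9 m³/s.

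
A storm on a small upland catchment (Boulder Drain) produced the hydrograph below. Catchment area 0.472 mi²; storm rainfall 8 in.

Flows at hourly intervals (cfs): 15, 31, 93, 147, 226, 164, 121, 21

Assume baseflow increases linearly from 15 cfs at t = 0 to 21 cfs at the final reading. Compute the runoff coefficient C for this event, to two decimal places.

ΣQ_DR = 674.0 cfs; V = ΣQ_DR·Δt = 2.426 × 10^6 ft³.
Runoff depth d = V / A = 2.213 in.
C = d / P = 2.213 / 8 = 0.28.

C ≈ 0.28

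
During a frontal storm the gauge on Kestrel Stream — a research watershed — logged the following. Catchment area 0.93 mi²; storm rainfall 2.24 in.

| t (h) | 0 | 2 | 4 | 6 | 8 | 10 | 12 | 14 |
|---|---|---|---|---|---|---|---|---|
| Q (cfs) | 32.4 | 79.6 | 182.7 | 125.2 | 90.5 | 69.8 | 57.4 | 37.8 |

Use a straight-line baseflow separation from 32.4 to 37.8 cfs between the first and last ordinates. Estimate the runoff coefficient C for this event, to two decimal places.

C ≈ 0.59

ΣQ_DR = 394.6 cfs; V = ΣQ_DR·Δt = 2.841 × 10^6 ft³.
Runoff depth d = V / A = 1.315 in.
C = d / P = 1.315 / 2.24 = 0.59.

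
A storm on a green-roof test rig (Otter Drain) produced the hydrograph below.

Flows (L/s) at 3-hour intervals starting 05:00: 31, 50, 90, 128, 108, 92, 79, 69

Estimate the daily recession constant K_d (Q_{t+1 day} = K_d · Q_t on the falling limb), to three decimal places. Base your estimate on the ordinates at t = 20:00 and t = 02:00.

K_d ≈ 0.316

Between t = 20:00 and t = 02:00 the flow falls from 92 to 69 L/s over 2×3 h = 6 h.
Per-interval ratio K = (69/92)^(1/2) = 0.8660; K_d = K^(24/3) = 0.316.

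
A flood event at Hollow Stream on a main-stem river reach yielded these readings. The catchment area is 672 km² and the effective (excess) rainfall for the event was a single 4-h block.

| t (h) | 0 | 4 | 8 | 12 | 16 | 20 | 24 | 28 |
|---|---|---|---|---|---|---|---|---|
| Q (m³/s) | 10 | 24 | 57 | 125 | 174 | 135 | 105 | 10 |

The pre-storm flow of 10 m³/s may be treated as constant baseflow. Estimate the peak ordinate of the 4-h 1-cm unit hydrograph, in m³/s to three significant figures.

U_p ≈ 137 m³/s

Direct runoff: 0.0, 14.0, 47.0, 115.0, 164.0, 125.0, 95.0, 0.0 m³/s; ΣQ_DR = 560.0 m³/s, peak = 164.0 m³/s.
Runoff depth d = ΣQ_DR·Δt / A = 560.0 × 14400 / (672 km²) = 12.00 mm.
The 1-cm UH is the DRH scaled by (10 mm)/d, so U_p = 164.0 × 10/12.00 = 137 m³/s.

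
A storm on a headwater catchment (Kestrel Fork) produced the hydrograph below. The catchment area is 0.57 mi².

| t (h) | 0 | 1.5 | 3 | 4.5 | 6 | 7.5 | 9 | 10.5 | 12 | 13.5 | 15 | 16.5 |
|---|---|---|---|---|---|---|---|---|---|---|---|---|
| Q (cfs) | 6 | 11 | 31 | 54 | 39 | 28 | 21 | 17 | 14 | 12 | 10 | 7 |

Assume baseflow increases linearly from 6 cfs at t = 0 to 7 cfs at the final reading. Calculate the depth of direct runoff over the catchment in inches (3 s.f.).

d ≈ 0.701 in

Direct runoff: 0.00, 4.91, 24.82, 47.73, 32.64, 21.55, 14.45, 10.36, 7.27, 5.18, 3.09, 0.00 cfs; ΣQ_DR = 172.0 cfs.
V = ΣQ_DR · Δt = 172.0 × 5400 s = 9.288 × 10^5 ft³.
Over A = 0.57 mi², depth = V / A = 0.701 in.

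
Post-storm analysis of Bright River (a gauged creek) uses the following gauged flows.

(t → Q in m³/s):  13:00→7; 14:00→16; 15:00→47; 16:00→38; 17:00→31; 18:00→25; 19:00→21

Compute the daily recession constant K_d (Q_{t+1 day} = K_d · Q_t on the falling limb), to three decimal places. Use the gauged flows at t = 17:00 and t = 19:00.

Between t = 17:00 and t = 19:00 the flow falls from 31 to 21 m³/s over 2×1 h = 2 h.
Per-interval ratio K = (21/31)^(1/2) = 0.8231; K_d = K^(24/1) = 0.009.

K_d ≈ 0.009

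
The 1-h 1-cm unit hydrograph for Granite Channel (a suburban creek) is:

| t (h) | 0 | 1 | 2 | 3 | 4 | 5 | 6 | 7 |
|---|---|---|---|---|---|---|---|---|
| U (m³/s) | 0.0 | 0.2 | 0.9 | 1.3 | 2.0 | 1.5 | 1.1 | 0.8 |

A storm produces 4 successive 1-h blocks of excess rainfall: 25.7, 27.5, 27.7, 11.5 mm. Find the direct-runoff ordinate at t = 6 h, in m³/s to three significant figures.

By discrete convolution, Q_j = Σ (P_i / 10 mm) · U_{j−i}.
At t = 6 h (j=6): Q = (25.7/10)·1.1 + (27.5/10)·1.5 + (27.7/10)·2.0 + (11.5/10)·1.3 = 14.0 m³/s.

Q ≈ 14.0 m³/s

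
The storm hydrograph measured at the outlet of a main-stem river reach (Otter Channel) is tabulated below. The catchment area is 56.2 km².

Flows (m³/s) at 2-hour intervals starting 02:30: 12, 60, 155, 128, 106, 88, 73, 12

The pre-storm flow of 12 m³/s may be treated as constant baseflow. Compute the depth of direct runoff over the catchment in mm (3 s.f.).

d ≈ 68.9 mm

Direct runoff: 0.0, 48.0, 143.0, 116.0, 94.0, 76.0, 61.0, 0.0 m³/s; ΣQ_DR = 538.0 m³/s.
V = ΣQ_DR · Δt = 538.0 × 7200 s = 3.874 × 10^6 m³.
Over A = 56.2 km², depth = V / A = 68.9 mm.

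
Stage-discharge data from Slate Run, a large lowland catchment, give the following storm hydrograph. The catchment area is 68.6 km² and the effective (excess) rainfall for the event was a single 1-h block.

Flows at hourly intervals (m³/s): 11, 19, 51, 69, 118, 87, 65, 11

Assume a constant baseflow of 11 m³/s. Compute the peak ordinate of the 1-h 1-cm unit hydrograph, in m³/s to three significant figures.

U_p ≈ 59.4 m³/s

Direct runoff: 0.0, 8.0, 40.0, 58.0, 107.0, 76.0, 54.0, 0.0 m³/s; ΣQ_DR = 343.0 m³/s, peak = 107.0 m³/s.
Runoff depth d = ΣQ_DR·Δt / A = 343.0 × 3600 / (68.6 km²) = 18.00 mm.
The 1-cm UH is the DRH scaled by (10 mm)/d, so U_p = 107.0 × 10/18.00 = 59.4 m³/s.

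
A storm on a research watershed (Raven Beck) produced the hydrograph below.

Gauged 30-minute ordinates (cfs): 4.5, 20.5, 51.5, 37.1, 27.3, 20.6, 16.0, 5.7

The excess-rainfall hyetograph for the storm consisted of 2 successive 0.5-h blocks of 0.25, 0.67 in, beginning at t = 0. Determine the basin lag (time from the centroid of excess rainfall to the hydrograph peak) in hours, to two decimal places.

t_L ≈ 0.39 h

Centroid of excess rainfall: t_c = Σ P_i·t̄_i / ΣP_i = 0.6141 h (block centres at 0.25, 0.75 h).
Hydrograph peak occurs at t = 1 h, so basin lag t_L = 1 − 0.6141 = 0.39 h.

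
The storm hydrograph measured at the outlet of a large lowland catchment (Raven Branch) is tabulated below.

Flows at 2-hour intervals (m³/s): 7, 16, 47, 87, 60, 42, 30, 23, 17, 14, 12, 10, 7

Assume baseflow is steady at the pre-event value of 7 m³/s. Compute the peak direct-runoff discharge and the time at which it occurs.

Subtracting baseflow gives direct-runoff ordinates: 0.0, 9.0, 40.0, 80.0, 53.0, 35.0, 23.0, 16.0, 10.0, 7.0, 5.0, 3.0, 0.0 m³/s.
The maximum is 80.0 m³/s, occurring at the reading for t = 6 h.

Q_p = 80.0 m³/s at t = 6 h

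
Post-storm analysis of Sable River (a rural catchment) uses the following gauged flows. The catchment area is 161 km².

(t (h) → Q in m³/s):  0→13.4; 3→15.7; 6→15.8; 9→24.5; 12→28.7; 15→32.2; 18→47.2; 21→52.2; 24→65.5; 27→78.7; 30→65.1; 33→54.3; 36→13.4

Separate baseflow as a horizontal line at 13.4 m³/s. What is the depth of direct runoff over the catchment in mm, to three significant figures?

d ≈ 22.3 mm

Direct runoff: 0.0, 2.3, 2.4, 11.1, 15.3, 18.8, 33.8, 38.8, 52.1, 65.3, 51.7, 40.9, 0.0 m³/s; ΣQ_DR = 332.5 m³/s.
V = ΣQ_DR · Δt = 332.5 × 10800 s = 3.591 × 10^6 m³.
Over A = 161 km², depth = V / A = 22.3 mm.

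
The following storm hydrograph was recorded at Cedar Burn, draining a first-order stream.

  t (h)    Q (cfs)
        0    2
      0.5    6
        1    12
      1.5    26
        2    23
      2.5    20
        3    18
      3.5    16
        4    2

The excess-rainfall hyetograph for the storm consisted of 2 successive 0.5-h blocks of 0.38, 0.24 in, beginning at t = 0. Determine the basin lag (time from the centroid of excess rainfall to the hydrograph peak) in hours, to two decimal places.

t_L ≈ 1.06 h

Centroid of excess rainfall: t_c = Σ P_i·t̄_i / ΣP_i = 0.4435 h (block centres at 0.25, 0.75 h).
Hydrograph peak occurs at t = 1.5 h, so basin lag t_L = 1.5 − 0.4435 = 1.06 h.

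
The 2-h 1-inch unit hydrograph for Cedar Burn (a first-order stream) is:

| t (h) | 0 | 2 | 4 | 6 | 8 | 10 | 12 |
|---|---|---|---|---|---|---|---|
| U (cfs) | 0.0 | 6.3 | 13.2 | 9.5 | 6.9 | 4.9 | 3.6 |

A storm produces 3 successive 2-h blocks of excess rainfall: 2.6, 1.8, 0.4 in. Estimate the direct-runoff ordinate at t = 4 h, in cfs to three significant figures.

By discrete convolution, Q_j = Σ (P_i / 1 in) · U_{j−i}.
At t = 4 h (j=2): Q = (2.6/1)·13.2 + (1.8/1)·6.3 + (0.4/1)·0.0 = 45.7 cfs.

Q ≈ 45.7 cfs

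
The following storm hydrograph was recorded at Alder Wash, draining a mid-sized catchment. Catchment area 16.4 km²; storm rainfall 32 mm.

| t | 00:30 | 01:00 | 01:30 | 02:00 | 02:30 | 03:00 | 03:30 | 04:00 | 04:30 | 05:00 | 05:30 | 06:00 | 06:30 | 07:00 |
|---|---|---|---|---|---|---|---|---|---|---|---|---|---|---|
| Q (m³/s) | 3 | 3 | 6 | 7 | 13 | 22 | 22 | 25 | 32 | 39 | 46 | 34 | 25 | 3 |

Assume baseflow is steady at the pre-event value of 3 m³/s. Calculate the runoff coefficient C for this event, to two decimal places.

C ≈ 0.82

ΣQ_DR = 238.0 m³/s; V = ΣQ_DR·Δt = 4.284 × 10^5 m³.
Runoff depth d = V / A = 26.12 mm.
C = d / P = 26.12 / 32 = 0.82.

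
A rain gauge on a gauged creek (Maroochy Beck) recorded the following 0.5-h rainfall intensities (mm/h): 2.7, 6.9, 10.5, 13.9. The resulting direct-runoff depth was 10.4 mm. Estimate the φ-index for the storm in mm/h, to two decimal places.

Only the 3 blocks with intensity above φ contribute runoff: 6.9, 10.5, 13.9 mm/h.
Σ(I−φ)·Δt = d  ⇒  (6.9+10.5+13.9 − 3φ)·0.5 = 10.4
φ = (31.30 − 10.4/0.5) / 3 = 3.50 mm/h.

φ ≈ 3.50 mm/h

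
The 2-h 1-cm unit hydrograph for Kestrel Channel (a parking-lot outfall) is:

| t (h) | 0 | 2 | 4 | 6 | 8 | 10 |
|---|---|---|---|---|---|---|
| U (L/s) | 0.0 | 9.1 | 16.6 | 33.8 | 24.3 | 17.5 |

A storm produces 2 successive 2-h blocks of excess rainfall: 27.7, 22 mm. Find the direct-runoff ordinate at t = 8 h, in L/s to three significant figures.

Q ≈ 142 L/s

By discrete convolution, Q_j = Σ (P_i / 10 mm) · U_{j−i}.
At t = 8 h (j=4): Q = (27.7/10)·24.3 + (22/10)·33.8 = 142 L/s.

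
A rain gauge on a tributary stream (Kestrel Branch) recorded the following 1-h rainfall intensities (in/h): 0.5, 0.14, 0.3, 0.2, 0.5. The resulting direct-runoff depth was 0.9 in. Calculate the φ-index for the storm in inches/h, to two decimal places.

φ ≈ 0.15 in/h

Only the 4 blocks with intensity above φ contribute runoff: 0.5, 0.3, 0.2, 0.5 in/h.
Σ(I−φ)·Δt = d  ⇒  (0.5+0.3+0.2+0.5 − 4φ)·1 = 0.9
φ = (1.500 − 0.9/1) / 4 = 0.15 in/h.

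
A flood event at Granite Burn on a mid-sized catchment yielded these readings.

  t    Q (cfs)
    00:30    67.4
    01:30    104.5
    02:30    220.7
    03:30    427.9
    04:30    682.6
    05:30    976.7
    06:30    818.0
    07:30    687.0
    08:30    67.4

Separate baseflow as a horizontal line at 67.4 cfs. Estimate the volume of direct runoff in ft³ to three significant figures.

Direct-runoff ordinates (Q − Q_b): 0.0, 37.1, 153.3, 360.5, 615.2, 909.3, 750.6, 619.6, 0.0 cfs.
ΣQ_DR = 3446 cfs.
With Δt = 1 h = 3600 s, V = ΣQ_DR · Δt = 3446 × 3600 = 1.24 × 10^7 ft³.

V ≈ 1.24 × 10^7 ft³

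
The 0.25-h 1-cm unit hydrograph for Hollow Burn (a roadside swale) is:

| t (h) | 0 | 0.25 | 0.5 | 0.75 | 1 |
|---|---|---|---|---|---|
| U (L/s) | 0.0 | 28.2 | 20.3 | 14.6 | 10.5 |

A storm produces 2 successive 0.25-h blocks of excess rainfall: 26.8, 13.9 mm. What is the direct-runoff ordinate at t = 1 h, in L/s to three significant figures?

Q ≈ 48.4 L/s

By discrete convolution, Q_j = Σ (P_i / 10 mm) · U_{j−i}.
At t = 1 h (j=4): Q = (26.8/10)·10.5 + (13.9/10)·14.6 = 48.4 L/s.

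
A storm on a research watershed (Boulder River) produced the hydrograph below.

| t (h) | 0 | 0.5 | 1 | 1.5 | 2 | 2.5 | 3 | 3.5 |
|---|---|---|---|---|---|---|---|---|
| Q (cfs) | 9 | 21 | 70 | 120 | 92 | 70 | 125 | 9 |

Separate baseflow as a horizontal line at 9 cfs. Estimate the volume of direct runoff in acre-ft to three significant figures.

V ≈ 18.3 acre-ft

Direct-runoff ordinates (Q − Q_b): 0.0, 12.0, 61.0, 111.0, 83.0, 61.0, 116.0, 0.0 cfs.
ΣQ_DR = 444.0 cfs.
With Δt = 0.5 h = 1800 s, V = ΣQ_DR · Δt = 444.0 × 1800 = 7.99 × 10^5 ft³ = 18.3 acre-ft.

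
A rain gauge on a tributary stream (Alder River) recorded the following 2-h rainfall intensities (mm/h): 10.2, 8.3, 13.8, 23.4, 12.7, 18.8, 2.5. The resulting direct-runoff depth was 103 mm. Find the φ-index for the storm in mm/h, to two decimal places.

Only the 6 blocks with intensity above φ contribute runoff: 10.2, 8.3, 13.8, 23.4, 12.7, 18.8 mm/h.
Σ(I−φ)·Δt = d  ⇒  (10.2+8.3+13.8+23.4+12.7+18.8 − 6φ)·2 = 103
φ = (87.20 − 103/2) / 6 = 5.95 mm/h.

φ ≈ 5.95 mm/h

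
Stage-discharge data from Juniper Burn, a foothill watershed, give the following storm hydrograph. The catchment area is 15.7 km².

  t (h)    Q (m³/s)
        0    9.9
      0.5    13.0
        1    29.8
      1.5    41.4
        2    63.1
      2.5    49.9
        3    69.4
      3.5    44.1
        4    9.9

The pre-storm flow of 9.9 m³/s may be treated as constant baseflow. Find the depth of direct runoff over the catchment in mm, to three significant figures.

Direct runoff: 0.0, 3.1, 19.9, 31.5, 53.2, 40.0, 59.5, 34.2, 0.0 m³/s; ΣQ_DR = 241.4 m³/s.
V = ΣQ_DR · Δt = 241.4 × 1800 s = 4.345 × 10^5 m³.
Over A = 15.7 km², depth = V / A = 27.7 mm.

d ≈ 27.7 mm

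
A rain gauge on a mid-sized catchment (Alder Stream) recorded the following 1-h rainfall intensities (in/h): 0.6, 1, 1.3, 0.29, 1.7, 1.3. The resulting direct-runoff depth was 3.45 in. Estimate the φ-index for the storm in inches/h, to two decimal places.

φ ≈ 0.49 in/h

Only the 5 blocks with intensity above φ contribute runoff: 0.6, 1, 1.3, 1.7, 1.3 in/h.
Σ(I−φ)·Δt = d  ⇒  (0.6+1+1.3+1.7+1.3 − 5φ)·1 = 3.45
φ = (5.900 − 3.45/1) / 5 = 0.49 in/h.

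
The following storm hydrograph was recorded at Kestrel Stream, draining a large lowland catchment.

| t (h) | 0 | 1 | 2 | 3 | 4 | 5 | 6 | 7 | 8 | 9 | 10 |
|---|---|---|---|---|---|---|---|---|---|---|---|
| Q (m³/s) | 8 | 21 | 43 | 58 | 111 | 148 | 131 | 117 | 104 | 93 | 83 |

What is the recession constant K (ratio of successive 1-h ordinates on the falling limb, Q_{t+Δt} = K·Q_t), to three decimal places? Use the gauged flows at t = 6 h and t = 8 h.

Using the recession-limb readings at t = 6 h and t = 8 h: Q falls from 131 to 104 m³/s over 2 intervals.
K = (Q₂/Q₁)^(1/2) = (104/131)^(1/2) = 0.891.

K ≈ 0.891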